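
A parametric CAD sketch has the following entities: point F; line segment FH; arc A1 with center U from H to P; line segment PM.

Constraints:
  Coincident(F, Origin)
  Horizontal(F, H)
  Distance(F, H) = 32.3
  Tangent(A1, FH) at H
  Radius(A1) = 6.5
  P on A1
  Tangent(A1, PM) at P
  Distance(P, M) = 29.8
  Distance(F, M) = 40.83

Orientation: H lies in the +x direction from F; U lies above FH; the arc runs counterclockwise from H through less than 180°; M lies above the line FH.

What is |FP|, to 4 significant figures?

39.04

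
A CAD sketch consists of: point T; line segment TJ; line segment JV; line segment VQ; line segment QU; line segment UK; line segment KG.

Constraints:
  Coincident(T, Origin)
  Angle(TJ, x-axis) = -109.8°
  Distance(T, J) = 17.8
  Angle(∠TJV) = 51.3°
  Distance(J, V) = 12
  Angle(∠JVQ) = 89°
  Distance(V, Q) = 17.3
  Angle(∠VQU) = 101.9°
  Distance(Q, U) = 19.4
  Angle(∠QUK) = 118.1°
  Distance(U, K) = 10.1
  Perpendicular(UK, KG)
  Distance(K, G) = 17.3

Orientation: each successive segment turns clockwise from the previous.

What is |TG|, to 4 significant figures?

16.30

∠QUK = 118.1° gives UK at -109.5° from the x-axis; with |UK| = 10.1, K = (12.32, -21.58). The perpendicularity gives KG at right angles to UK, so KG runs at 160.5°; with |KG| = 17.3, G = (-3.991, -15.81). Then |TG| = |G − T| = 16.30.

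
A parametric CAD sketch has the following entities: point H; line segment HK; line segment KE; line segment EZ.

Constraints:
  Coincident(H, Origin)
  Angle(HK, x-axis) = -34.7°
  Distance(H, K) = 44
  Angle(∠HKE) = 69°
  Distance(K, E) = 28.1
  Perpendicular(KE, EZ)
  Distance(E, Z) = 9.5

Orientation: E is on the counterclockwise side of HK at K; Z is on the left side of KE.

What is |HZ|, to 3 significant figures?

33.9

H is at the origin; HK runs at -34.7° with length 44.0, so K = 44.0·(cos -34.7°, sin -34.7°) = (36.2, -25.0). ∠HKE = 69.0°, so KE runs at -34.7° + (180° − 69.0°) = 76.3° from the x-axis; with |KE| = 28.1, E = K + 28.1·(cos 76.3°, sin 76.3°) = (42.8, 2.25). KE is perpendicular to EZ; with |EZ| = 9.5 on the left of KE, Z = E + 9.5·(-0.972, 0.237) = (33.6, 4.50). Then |HZ| = |Z − H| = 33.9.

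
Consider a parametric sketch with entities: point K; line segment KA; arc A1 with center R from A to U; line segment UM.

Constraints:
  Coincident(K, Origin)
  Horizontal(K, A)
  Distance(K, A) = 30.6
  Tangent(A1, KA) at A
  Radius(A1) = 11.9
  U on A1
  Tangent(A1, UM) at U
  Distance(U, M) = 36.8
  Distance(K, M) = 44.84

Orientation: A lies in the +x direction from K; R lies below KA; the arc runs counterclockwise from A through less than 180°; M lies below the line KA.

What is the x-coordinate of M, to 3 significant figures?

8.94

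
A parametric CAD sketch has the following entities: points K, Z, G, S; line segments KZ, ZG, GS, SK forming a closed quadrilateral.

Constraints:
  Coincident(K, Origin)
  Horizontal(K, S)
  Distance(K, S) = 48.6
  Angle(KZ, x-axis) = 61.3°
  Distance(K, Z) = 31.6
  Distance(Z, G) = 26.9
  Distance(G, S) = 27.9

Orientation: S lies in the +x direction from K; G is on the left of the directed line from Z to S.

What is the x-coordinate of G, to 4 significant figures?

42.07

K is at the origin; KS is horizontal with |KS| = 48.6 and S in +x, so S = (48.6, 0). KZ runs at 61.3° with |KZ| = 31.6, so Z = (15.18, 27.72). G is determined by |ZG| = 26.9 and |GS| = 27.9 together: it lies at the intersection of circle(Z, 26.9) and circle(S, 27.9). With |ZS| = 43.42, the foot of the radical line on ZS is 21.08 from Z and the perpendicular offset is √(26.9² − 21.08²) = 16.71. Taking the left-of-ZS solution: G = (42.07, 27.12).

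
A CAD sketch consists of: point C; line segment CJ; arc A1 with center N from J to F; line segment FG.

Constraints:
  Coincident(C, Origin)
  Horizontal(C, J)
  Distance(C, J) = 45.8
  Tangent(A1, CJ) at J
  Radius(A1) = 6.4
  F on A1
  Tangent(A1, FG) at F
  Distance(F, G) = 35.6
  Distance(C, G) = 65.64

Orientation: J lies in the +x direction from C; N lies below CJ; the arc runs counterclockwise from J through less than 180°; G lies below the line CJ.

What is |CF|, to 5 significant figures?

40.541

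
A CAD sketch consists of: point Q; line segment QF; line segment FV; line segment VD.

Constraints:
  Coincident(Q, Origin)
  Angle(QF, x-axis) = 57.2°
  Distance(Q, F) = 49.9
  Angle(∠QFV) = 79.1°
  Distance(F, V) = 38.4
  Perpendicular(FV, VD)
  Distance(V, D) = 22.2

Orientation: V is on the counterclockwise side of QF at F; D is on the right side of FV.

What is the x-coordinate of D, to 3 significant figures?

-0.317

∠QFV = 79.1°, so FV runs at 57.2° + (180° − 79.1°) = 158° from the x-axis; with |FV| = 38.4, V = F + 38.4·(cos 158°, sin 158°) = (-8.60, 56.3). The perpendicularity gives VD at right angles to FV; with |VD| = 22.2 on the right of FV, D = V + 22.2·(0.373, 0.928) = (-0.317, 76.9). So D.x = -0.317.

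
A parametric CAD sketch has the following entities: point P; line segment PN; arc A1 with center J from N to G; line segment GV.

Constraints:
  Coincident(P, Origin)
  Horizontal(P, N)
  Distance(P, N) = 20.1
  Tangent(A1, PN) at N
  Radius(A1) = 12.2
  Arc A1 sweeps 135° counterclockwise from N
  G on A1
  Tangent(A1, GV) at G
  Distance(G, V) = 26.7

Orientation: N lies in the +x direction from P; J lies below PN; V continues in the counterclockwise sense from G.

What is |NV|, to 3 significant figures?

41.0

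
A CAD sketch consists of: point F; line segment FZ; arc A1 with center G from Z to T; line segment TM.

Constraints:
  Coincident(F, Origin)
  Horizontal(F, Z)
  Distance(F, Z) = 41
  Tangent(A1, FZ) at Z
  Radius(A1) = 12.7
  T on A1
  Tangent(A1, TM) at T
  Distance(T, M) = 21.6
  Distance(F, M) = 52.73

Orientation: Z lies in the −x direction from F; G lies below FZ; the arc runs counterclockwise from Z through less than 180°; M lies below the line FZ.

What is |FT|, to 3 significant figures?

54.9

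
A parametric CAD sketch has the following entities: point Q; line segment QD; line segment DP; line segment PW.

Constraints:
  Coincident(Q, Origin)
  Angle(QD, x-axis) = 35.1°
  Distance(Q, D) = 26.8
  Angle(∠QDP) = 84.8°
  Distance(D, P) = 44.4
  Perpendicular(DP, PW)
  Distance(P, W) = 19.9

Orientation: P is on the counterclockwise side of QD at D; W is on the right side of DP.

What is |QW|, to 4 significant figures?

62.71

Q is at the origin; QD runs at 35.1° with length 26.8, so D = 26.8·(cos 35.1°, sin 35.1°) = (21.93, 15.41). ∠QDP = 84.8°, so DP runs at 35.1° + (180° − 84.8°) = 130.3° from the x-axis; with |DP| = 44.4, P = D + 44.4·(cos 130.3°, sin 130.3°) = (-6.791, 49.27). The perpendicularity gives PW at right angles to DP; with |PW| = 19.9 on the right of DP, W = P + 19.9·(0.7627, 0.6468) = (8.386, 62.14). Then |QW| = |W − Q| = 62.71.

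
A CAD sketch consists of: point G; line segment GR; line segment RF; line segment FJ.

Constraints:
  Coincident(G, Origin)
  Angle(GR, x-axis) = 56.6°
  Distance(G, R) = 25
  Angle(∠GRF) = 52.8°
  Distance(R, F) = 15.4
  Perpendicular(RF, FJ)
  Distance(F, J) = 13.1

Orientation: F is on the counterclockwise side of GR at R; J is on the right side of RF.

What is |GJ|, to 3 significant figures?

33.0

G is at the origin; GR runs at 56.6° with length 25.0, so R = 25.0·(cos 56.6°, sin 56.6°) = (13.8, 20.9). ∠GRF = 52.8°, so RF runs at 56.6° + (180° − 52.8°) = 184° from the x-axis; with |RF| = 15.4, F = R + 15.4·(cos 184°, sin 184°) = (-1.60, 19.9). RF is perpendicular to FJ; with |FJ| = 13.1 on the right of RF, J = F + 13.1·(-0.0663, 0.998) = (-2.47, 32.9). Then |GJ| = |J − G| = 33.0.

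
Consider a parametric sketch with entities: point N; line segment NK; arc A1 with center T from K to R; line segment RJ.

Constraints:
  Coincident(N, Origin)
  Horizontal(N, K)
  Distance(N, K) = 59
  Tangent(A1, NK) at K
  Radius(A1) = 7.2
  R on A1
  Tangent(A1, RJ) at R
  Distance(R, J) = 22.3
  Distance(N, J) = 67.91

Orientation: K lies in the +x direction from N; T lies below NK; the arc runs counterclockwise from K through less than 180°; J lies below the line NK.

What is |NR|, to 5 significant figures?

53.245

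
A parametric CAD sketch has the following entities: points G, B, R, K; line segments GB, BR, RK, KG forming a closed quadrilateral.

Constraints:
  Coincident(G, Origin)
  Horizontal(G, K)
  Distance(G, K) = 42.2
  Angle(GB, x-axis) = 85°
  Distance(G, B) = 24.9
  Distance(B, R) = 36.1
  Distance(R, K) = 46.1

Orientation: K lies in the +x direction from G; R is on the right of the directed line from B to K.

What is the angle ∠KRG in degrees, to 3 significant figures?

63.0°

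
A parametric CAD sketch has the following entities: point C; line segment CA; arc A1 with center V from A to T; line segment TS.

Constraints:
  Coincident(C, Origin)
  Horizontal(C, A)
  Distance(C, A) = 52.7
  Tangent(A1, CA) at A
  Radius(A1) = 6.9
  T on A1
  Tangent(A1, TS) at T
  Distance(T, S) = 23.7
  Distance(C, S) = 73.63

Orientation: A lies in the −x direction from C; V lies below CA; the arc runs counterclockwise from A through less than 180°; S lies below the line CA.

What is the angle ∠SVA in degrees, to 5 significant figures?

138.23°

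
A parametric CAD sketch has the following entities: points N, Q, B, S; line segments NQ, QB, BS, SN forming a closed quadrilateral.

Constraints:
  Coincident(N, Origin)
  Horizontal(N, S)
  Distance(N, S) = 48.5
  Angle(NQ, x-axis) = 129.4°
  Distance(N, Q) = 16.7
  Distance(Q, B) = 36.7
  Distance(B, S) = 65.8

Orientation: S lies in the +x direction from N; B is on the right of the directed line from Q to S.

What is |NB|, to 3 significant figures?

27.0

N is at the origin; NS is horizontal with |NS| = 48.5 and S in +x, so S = (48.5, 0). NQ runs at 129.4° with |NQ| = 16.7, so Q = (-10.6, 12.9). B is determined by |QB| = 36.7 and |BS| = 65.8 together: it lies at the intersection of circle(Q, 36.7) and circle(S, 65.8). With |QS| = 60.5, the foot of the radical line on QS is 5.59 from Q and the perpendicular offset is √(36.7² − 5.59²) = 36.3. Taking the right-of-QS solution: B = (-12.9, -23.7).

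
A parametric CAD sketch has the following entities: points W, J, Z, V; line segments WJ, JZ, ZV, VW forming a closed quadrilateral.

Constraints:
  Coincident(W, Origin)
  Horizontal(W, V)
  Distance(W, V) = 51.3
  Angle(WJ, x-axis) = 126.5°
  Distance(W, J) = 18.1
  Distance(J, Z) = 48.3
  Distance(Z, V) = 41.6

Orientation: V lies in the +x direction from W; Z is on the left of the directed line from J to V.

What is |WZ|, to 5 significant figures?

48.870

Checks: |JZ| = 48.30 ✓; |ZV| = 41.60 ✓.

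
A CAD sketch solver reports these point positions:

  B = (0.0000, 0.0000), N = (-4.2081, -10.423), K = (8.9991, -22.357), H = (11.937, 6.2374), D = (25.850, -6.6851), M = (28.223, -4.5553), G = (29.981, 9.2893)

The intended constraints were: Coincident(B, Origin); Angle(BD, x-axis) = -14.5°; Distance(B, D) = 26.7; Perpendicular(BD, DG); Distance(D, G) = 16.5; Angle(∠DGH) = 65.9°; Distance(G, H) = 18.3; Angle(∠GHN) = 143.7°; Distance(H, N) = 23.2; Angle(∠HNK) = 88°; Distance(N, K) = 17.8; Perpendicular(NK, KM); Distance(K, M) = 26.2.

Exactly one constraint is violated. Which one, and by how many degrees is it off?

Perpendicular(NK, KM) — off by 5.10°.

B = (0.00, 0.00) ✓; BD at -14.50° ✓; |BD| = 26.70 ✓; ∠(BD, DG) = 90.00° ✓; |DG| = 16.50 ✓; ∠DGH = 65.90° ✓; |GH| = 18.30 ✓; ∠GHN = 143.7° ✓; |HN| = 23.20 ✓; ∠HNK = 88.00° ✓; |NK| = 17.80 ✓; ∠(NK, KM) = 84.90° ✗; |KM| = 26.20 ✓.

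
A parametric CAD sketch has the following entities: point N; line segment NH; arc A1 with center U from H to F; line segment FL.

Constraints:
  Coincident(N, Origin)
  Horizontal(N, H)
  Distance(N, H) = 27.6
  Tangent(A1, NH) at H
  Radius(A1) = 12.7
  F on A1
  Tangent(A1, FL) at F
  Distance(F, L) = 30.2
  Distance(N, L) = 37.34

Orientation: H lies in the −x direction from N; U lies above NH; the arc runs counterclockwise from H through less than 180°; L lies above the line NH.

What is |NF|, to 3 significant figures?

17.8

N is at the origin; NH is horizontal with |NH| = 27.6 and H on the −x side, so H = (-27.6, 0.00). The tangent condition forces UH to be normal to NH, so U = H + (0, 12.7) = (-27.6, 12.7). Since UF ⟂ FL (tangency), |UL| = √(12.7² + 30.2²) = 32.8 regardless of where F sits on A1. So L lies on both circle(N, 37.34) and circle(U, 32.8); the above-NH intersection is L = (-5.54, 36.9). F is the foot of the tangent from L: F = (-15.6, 8.46).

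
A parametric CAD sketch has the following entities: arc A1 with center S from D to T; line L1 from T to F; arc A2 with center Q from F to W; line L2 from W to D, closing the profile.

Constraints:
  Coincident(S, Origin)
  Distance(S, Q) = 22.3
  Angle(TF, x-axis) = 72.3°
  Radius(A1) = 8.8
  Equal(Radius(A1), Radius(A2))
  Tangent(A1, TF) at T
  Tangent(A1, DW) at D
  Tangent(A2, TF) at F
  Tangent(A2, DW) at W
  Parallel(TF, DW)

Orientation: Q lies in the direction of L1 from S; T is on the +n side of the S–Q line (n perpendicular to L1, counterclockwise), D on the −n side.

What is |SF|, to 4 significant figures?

23.97

The slot axis is L1's direction at 72.3°, so u = (cos 72.3°, sin 72.3°) = (0.3040, 0.9527) and n = (−sin 72.3°, cos 72.3°) = (-0.9527, 0.3040). S is at the origin and Q lies 22.3 along u from S, so Q = 22.3·u = (6.780, 21.24). Tangency of A1 to both parallel lines with radius 8.8 puts T and D at S ± 8.8·n: T = (-8.383, 2.675), D = (8.383, -2.675). Equal radii place F and W the same way about Q: F = Q + 8.8·n = (-1.603, 23.92), W = Q − 8.8·n = (15.16, 18.57). Then |SF| = |F − S| = 23.97.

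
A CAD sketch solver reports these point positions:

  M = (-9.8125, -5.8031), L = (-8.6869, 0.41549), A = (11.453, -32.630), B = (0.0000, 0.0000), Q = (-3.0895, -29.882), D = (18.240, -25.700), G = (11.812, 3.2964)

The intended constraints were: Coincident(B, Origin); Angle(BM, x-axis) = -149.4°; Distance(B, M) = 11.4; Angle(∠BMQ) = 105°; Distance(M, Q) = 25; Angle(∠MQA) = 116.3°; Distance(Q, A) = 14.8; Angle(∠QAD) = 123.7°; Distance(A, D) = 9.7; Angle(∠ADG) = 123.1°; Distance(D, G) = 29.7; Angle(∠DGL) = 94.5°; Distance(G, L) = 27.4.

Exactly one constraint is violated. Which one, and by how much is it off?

Distance(G, L) = 27.4 — off by 6.70.

B = (0.00, 0.00) ✓; BM at -149.4° ✓; |BM| = 11.40 ✓; ∠BMQ = 105.0° ✓; |MQ| = 25.00 ✓; ∠MQA = 116.3° ✓; |QA| = 14.80 ✓; ∠QAD = 123.7° ✓; |AD| = 9.700 ✓; ∠ADG = 123.1° ✓; |DG| = 29.70 ✓; ∠DGL = 94.50° ✓; |GL| = 20.70 ✗.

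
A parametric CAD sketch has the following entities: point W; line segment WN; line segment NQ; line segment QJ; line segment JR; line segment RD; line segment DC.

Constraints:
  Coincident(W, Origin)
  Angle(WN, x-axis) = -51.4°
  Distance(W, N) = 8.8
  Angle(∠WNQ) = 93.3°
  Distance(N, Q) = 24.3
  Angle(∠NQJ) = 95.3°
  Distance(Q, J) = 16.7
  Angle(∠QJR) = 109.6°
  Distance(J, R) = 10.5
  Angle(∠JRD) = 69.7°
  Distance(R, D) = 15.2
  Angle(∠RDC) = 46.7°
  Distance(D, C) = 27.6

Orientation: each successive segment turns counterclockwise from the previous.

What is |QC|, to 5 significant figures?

26.238

W is at the origin; WN runs at -51.4° with length 8.8, so N = (5.4901, -6.8774). ∠WNQ = 93.3° gives NQ at 35.300° from the x-axis; with |NQ| = 24.3, Q = (25.322, 7.1646). ∠NQJ = 95.3° gives QJ at 120.00° from the x-axis; with |QJ| = 16.7, J = (16.972, 21.627). ∠QJR = 109.6° gives JR at -169.60° from the x-axis; with |JR| = 10.5, R = (6.6448, 19.732). ∠JRD = 69.7° gives RD at -59.300° from the x-axis; with |RD| = 15.2, D = (14.405, 6.6620). ∠RDC = 46.7° gives DC at 74.000° from the x-axis; with |DC| = 27.6, C = (22.013, 33.193). Then |QC| = |C − Q| = 26.238.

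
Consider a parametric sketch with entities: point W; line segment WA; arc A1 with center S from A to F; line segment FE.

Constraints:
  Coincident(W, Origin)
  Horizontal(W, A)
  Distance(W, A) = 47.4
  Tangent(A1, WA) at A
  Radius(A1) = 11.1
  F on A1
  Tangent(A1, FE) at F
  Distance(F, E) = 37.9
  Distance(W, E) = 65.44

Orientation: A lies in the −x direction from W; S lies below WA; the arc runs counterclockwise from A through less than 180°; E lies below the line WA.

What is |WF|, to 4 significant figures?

59.61

Checks: |SF| = 11.10 ✓; ∠(SF, FE) = 90.00° ✓; |FE| = 37.90 ✓; |WE| = 65.44 ✓.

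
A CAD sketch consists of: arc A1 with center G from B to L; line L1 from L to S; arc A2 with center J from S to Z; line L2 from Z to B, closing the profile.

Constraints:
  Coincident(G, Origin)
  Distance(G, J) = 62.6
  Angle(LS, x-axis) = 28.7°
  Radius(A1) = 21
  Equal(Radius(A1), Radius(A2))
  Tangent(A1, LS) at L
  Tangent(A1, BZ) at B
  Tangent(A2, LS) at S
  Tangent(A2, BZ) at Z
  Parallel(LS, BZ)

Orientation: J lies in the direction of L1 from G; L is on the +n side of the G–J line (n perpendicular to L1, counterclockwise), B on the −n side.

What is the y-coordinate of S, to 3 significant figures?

48.5

The slot axis is L1's direction at 28.7°, so u = (cos 28.7°, sin 28.7°) = (0.877, 0.480) and n = (−sin 28.7°, cos 28.7°) = (-0.480, 0.877). G is at the origin and J lies 62.6 along u from G, so J = 62.6·u = (54.9, 30.1). Tangency of A1 to both parallel lines with radius 21.0 puts L and B at G ± 21.0·n: L = (-10.1, 18.4), B = (10.1, -18.4). Equal radii place S and Z the same way about J: S = J + 21.0·n = (44.8, 48.5), Z = J − 21.0·n = (65.0, 11.6). So S.y = 48.5.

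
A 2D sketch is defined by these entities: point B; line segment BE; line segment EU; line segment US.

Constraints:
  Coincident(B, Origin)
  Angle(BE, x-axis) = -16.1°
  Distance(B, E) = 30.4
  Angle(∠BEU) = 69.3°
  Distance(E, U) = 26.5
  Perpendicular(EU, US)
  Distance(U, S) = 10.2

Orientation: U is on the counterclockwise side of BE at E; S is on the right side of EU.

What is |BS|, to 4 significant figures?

41.73

B is at the origin; BE runs at -16.1° with length 30.4, so E = 30.4·(cos -16.1°, sin -16.1°) = (29.21, -8.430). ∠BEU = 69.3°, so EU runs at -16.1° + (180° − 69.3°) = 94.60° from the x-axis; with |EU| = 26.5, U = E + 26.5·(cos 94.60°, sin 94.60°) = (27.08, 17.98). EU ⟂ US; with |US| = 10.2 on the right of EU, S = U + 10.2·(0.9968, 0.08020) = (37.25, 18.80). Then |BS| = |S − B| = 41.73.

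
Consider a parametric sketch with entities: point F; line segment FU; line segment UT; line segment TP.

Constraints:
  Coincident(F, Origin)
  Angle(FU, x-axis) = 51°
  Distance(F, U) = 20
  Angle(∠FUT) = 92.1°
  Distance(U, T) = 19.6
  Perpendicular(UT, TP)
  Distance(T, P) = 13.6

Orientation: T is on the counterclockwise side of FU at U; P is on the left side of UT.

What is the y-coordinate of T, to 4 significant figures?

28.43

F is at the origin; FU runs at 51.0° with length 20.0, so U = 20.0·(cos 51.0°, sin 51.0°) = (12.59, 15.54). ∠FUT = 92.1°, so UT runs at 51.0° + (180° − 92.1°) = 138.9° from the x-axis; with |UT| = 19.6, T = U + 19.6·(cos 138.9°, sin 138.9°) = (-2.183, 28.43). So T.y = 28.43.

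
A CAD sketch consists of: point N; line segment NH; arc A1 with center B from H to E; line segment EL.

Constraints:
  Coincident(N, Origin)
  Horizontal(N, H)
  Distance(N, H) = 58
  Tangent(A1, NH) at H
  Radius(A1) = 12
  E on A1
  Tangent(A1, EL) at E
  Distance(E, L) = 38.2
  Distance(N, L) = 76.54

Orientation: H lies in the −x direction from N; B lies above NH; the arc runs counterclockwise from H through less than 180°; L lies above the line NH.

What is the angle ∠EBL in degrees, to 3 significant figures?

72.6°

N is at the origin; NH is horizontal with |NH| = 58.0 and H on the −x side, so H = (-58.0, 0.00). The tangent condition forces BH to be normal to NH, so B = H + (0, 12) = (-58.0, 12.0). Since BE ⟂ EL (tangency), |BL| = √(12.0² + 38.2²) = 40.0 regardless of where E sits on A1. So L lies on both circle(N, 76.54) and circle(B, 40.0); the above-NH intersection is L = (-56.2, 52.0). E is the foot of the tangent from L: E = (-46.4, 15.1).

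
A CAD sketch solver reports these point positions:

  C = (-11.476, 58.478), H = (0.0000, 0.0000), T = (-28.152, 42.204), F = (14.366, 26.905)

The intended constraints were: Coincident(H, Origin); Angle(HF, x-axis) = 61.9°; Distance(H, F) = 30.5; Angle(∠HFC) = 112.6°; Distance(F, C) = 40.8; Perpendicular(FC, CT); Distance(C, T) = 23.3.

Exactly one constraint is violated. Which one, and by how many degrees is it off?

Perpendicular(FC, CT) — off by 5.00°.

H = (0.00, 0.00) ✓; HF at 61.90° ✓; |HF| = 30.50 ✓; ∠HFC = 112.6° ✓; |FC| = 40.80 ✓; ∠(FC, CT) = 95.00° ✗; |CT| = 23.30 ✓.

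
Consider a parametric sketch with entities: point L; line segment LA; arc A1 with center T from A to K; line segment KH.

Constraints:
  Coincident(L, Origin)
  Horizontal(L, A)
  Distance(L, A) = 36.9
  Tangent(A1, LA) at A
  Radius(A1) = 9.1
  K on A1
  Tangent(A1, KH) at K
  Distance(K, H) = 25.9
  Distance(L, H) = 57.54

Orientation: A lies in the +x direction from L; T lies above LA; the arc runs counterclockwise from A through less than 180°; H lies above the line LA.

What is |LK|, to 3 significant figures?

46.9

L is at the origin; L and A share the same y with |LA| = 36.9 and A on the +x side, so A = (36.9, 0.00). Since A1 is tangent to LA there, TA ⟂ LA, so T = A + (0, 9.1) = (36.9, 9.10). Since TK ⟂ KH (tangency), |TH| = √(9.1² + 25.9²) = 27.5 regardless of where K sits on A1. So H lies on both circle(L, 57.54) and circle(T, 27.5); the above-LA intersection is H = (45.6, 35.2). K is the foot of the tangent from H: K = (46.0, 9.26).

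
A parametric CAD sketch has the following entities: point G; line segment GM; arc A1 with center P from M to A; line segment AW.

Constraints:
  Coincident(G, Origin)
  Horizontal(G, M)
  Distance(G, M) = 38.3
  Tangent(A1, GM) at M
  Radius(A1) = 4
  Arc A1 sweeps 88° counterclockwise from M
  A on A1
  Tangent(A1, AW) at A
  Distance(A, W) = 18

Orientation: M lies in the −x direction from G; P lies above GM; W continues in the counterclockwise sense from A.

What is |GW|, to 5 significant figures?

40.142

On A1, M sits at bearing -90° from P; an 88° counterclockwise sweep puts A at bearing -2°, so A = P + 4.0·(cos -2°, sin -2°) = (-34.302, 3.8604). The tangent condition forces PA to be normal to AW, so AW runs along (−sin -2°, cos -2°); with |AW| = 18.0, W = (-33.674, 21.849). Then |GW| = |W − G| = 40.142.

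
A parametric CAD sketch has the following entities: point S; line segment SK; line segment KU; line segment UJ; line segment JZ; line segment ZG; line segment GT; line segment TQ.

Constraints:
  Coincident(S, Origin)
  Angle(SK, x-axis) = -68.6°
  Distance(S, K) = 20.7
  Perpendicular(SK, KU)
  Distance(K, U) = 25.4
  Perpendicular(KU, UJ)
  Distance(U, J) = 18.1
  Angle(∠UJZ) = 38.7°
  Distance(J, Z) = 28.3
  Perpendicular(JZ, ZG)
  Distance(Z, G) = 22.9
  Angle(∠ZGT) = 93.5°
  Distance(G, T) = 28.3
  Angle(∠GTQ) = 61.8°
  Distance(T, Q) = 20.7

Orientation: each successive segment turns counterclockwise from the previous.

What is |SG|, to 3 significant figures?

46.6

S is at the origin; SK runs at -68.6° with length 20.7, so K = (7.55, -19.3). SK is perpendicular to KU, so KU runs at 21.4°; with |KU| = 25.4, U = (31.2, -10.0). KU is perpendicular to UJ, so UJ runs at 111°; with |UJ| = 18.1, J = (24.6, 6.85). ∠UJZ = 38.7° gives JZ at -107° from the x-axis; with |JZ| = 28.3, Z = (16.2, -20.2). JZ is perpendicular to ZG, so ZG runs at -17.3°; with |ZG| = 22.9, G = (38.0, -27.0). Then |SG| = |G − S| = 46.6.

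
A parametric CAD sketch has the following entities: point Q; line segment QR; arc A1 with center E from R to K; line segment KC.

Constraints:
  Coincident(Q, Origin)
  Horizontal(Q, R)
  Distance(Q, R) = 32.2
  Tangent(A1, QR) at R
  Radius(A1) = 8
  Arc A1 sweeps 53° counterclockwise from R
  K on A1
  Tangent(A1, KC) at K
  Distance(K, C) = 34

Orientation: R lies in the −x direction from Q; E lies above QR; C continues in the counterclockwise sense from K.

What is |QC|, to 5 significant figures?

30.807

On A1, R sits at bearing -90° from E; a 53° counterclockwise sweep puts K at bearing -37°, so K = E + 8.0·(cos -37°, sin -37°) = (-25.811, 3.1855). Tangency of A1 to KC means the radius EK is perpendicular to KC, so KC runs along (−sin -37°, cos -37°); with |KC| = 34.0, C = (-5.3492, 30.339). Then |QC| = |C − Q| = 30.807.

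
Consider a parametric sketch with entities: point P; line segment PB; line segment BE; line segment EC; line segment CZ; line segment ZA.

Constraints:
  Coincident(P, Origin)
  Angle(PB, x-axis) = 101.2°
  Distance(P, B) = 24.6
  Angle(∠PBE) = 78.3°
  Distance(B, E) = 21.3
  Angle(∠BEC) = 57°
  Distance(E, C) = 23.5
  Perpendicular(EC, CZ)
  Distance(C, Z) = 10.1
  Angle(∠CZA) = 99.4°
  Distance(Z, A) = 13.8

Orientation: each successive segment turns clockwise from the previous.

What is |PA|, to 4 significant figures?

22.53

P is at the origin; PB runs at 101.2° with length 24.6, so B = (-4.778, 24.13). ∠PBE = 78.3° gives BE at -0.5000° from the x-axis; with |BE| = 21.3, E = (16.52, 23.95). ∠BEC = 57.0° gives EC at -123.5° from the x-axis; with |EC| = 23.5, C = (3.551, 4.349). EC ⟂ CZ, so CZ runs at 146.5°; with |CZ| = 10.1, Z = (-4.872, 9.924). ∠CZA = 99.4° gives ZA at 65.90° from the x-axis; with |ZA| = 13.8, A = (0.7632, 22.52). Then |PA| = |A − P| = 22.53.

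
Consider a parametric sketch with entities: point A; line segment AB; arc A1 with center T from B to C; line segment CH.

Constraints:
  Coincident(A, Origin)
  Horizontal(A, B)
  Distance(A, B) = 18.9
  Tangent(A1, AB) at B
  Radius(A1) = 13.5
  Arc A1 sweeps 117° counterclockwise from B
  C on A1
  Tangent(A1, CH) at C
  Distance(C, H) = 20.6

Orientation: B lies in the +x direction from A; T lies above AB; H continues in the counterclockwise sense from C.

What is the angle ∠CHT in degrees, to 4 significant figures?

33.24°

A is at the origin; A and B share the same y with |AB| = 18.9 and B on the +x side, so B = (18.90, 0.000). The tangent condition forces TB to be normal to AB, so T = B + (0, 13.5) = (18.90, 13.50). On A1, B sits at bearing -90° from T; a 117° counterclockwise sweep puts C at bearing 27°, so C = T + 13.5·(cos 27°, sin 27°) = (30.93, 19.63). Since A1 is tangent to CH there, TC ⟂ CH, so CH runs along (−sin 27°, cos 27°); with |CH| = 20.6, H = (21.58, 37.98). Then cos ∠CHT = HC·HT / (|HC||HT|), giving 33.24°.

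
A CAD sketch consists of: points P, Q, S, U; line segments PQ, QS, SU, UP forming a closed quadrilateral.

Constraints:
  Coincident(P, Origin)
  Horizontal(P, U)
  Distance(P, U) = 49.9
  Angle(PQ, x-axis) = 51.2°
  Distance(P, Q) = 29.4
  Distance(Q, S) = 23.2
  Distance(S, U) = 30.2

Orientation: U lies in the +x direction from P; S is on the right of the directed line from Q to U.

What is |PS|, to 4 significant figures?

19.70

P is at the origin; P and U share the same y with |PU| = 49.9 and U in +x, so U = (49.9, 0). PQ runs at 51.2° with |PQ| = 29.4, so Q = (18.42, 22.91). S is determined by |QS| = 23.2 and |SU| = 30.2 together: it lies at the intersection of circle(Q, 23.2) and circle(U, 30.2). With |QU| = 38.93, the foot of the radical line on QU is 14.67 from Q and the perpendicular offset is √(23.2² − 14.67²) = 17.98. Taking the right-of-QU solution: S = (19.70, -0.2522).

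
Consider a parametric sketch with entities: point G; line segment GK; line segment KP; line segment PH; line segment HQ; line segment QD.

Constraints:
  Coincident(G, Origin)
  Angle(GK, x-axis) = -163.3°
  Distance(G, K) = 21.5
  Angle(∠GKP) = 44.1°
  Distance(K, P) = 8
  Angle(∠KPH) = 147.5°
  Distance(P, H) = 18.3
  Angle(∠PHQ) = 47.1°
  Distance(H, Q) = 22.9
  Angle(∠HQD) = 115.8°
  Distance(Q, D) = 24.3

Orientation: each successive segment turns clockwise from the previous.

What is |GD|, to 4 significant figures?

34.84

∠PHQ = 47.1° gives HQ at -104.6° from the x-axis; with |HQ| = 22.9, Q = (-6.350, -12.68). ∠HQD = 115.8° gives QD at -168.8° from the x-axis; with |QD| = 24.3, D = (-30.19, -17.40). Then |GD| = |D − G| = 34.84.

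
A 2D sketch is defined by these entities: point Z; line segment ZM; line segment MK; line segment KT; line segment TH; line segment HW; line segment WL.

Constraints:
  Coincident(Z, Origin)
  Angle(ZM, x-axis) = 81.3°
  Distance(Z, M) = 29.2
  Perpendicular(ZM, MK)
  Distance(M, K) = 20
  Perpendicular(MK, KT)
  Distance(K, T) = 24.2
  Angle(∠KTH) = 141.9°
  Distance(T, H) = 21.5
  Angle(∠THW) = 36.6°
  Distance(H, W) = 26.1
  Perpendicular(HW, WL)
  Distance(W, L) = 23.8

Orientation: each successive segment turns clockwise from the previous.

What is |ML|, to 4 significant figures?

34.91

∠THW = 36.6° gives HW at 79.80° from the x-axis; with |HW| = 26.1, W = (9.475, 12.89). HW is perpendicular to WL, so WL runs at -10.20°; with |WL| = 23.8, L = (32.90, 8.672). Then |ML| = |L − M| = 34.91.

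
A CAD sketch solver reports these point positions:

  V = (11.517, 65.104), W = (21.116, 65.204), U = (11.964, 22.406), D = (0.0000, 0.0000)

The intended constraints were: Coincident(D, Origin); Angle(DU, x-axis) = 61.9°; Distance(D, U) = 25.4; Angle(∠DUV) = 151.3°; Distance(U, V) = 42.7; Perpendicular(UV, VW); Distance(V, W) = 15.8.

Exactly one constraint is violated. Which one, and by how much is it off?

Distance(V, W) = 15.8 — off by 6.20.

D = (0.00, 0.00) ✓; DU at 61.90° ✓; |DU| = 25.40 ✓; ∠DUV = 151.3° ✓; |UV| = 42.70 ✓; ∠(UV, VW) = 90.00° ✓; |VW| = 9.600 ✗.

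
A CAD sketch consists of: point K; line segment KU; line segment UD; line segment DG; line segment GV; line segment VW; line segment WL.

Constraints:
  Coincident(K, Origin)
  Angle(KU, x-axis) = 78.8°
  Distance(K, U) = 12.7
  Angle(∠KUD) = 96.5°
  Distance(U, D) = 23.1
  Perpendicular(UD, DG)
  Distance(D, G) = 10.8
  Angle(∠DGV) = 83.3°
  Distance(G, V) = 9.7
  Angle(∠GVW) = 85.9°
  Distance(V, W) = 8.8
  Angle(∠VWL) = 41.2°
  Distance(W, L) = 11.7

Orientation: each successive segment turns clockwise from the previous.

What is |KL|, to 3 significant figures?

22.5

K is at the origin; KU runs at 78.8° with length 12.7, so U = (2.47, 12.5). ∠KUD = 96.5° gives UD at -4.70° from the x-axis; with |UD| = 23.1, D = (25.5, 10.6). UD ⟂ DG, so DG runs at -94.7°; with |DG| = 10.8, G = (24.6, -0.198). ∠DGV = 83.3° gives GV at 169° from the x-axis; with |GV| = 9.7, V = (15.1, 1.72). ∠GVW = 85.9° gives VW at 74.5° from the x-axis; with |VW| = 8.8, W = (17.4, 10.2). ∠VWL = 41.2° gives WL at -64.3° from the x-axis; with |WL| = 11.7, L = (22.5, -0.344). Then |KL| = |L − K| = 22.5.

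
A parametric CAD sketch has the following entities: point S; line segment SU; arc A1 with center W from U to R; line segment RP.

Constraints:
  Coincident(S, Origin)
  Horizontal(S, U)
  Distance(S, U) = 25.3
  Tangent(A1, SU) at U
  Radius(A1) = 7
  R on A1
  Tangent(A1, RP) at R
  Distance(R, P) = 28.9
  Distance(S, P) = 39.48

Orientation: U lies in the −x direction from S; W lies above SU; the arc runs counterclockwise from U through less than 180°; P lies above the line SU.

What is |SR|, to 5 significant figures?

19.497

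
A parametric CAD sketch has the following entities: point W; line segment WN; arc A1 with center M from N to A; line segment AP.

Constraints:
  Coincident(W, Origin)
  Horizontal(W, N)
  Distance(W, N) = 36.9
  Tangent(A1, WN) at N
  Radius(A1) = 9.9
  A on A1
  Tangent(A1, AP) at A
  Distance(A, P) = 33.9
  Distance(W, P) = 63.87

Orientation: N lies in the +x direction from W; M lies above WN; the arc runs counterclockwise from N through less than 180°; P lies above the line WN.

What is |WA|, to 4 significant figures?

47.86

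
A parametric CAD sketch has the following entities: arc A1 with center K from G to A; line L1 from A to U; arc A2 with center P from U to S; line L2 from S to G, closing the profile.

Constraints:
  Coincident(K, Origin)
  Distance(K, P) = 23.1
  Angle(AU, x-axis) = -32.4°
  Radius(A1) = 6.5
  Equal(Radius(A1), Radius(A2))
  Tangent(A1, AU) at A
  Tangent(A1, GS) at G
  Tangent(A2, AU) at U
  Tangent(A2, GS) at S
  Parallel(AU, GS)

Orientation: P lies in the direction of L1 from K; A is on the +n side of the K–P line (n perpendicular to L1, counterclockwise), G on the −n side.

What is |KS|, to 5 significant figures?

23.997

Tangency of A1 to both parallel lines with radius 6.5 puts A and G at K ± 6.5·n: A = (3.4829, 5.4881), G = (-3.4829, -5.4881). Equal radii place U and S the same way about P: U = P + 6.5·n = (22.987, -6.8895), S = P − 6.5·n = (16.021, -17.866). Then |KS| = |S − K| = 23.997.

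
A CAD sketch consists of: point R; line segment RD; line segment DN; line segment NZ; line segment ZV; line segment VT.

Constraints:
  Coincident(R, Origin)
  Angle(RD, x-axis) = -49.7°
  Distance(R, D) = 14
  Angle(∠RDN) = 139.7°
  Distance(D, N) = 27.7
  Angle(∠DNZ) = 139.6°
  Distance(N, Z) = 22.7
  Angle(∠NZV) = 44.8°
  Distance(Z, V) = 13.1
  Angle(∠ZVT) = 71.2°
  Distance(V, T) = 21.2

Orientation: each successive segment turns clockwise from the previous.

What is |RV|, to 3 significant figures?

43.1

R is at the origin; RD runs at -49.7° with length 14.0, so D = (9.06, -10.7). ∠RDN = 139.7° gives DN at -90.0° from the x-axis; with |DN| = 27.7, N = (9.06, -38.4). ∠DNZ = 139.6° gives NZ at -130° from the x-axis; with |NZ| = 22.7, Z = (-5.66, -55.7). ∠NZV = 44.8° gives ZV at 94.4° from the x-axis; with |ZV| = 13.1, V = (-6.66, -42.6). Then |RV| = |V − R| = 43.1.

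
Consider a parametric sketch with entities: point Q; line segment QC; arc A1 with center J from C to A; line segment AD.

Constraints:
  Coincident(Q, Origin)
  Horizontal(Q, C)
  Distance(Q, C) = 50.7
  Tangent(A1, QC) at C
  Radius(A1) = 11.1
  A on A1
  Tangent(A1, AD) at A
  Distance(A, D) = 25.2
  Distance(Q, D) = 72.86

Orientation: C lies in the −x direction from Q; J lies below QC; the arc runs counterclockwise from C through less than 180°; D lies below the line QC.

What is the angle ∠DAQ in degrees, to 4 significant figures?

103.8°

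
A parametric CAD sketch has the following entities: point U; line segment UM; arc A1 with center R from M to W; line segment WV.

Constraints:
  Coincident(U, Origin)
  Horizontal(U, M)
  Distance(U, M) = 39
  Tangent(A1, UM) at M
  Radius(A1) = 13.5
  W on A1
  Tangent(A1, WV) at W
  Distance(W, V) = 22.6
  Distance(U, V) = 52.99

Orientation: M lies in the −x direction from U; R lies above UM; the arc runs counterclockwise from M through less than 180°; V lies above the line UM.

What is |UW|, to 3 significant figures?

32.5

U is at the origin; UM is horizontal with |UM| = 39.0 and M on the −x side, so M = (-39.0, 0.00). The tangent condition forces RM to be normal to UM, so R = M + (0, 13.5) = (-39.0, 13.5). Since RW ⟂ WV (tangency), |RV| = √(13.5² + 22.6²) = 26.3 regardless of where W sits on A1. So V lies on both circle(U, 52.99) and circle(R, 26.3); the above-UM intersection is V = (-35.3, 39.6). W is the foot of the tangent from V: W = (-26.5, 18.7).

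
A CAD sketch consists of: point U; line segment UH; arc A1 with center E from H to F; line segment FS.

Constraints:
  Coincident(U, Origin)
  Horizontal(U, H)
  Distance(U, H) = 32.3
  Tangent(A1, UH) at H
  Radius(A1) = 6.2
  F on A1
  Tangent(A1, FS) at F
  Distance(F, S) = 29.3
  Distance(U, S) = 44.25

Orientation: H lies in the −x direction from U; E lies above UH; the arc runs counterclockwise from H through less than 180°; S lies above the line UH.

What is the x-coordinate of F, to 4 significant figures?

-26.10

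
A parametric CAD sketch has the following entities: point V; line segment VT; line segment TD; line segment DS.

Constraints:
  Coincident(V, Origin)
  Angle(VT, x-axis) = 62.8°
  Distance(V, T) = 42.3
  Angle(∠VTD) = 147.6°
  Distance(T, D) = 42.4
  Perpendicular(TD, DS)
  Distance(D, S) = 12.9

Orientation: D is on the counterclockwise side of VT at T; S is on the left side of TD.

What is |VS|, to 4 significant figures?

78.72

V is at the origin; VT runs at 62.8° with length 42.3, so T = 42.3·(cos 62.8°, sin 62.8°) = (19.34, 37.62). ∠VTD = 147.6°, so TD runs at 62.8° + (180° − 147.6°) = 95.20° from the x-axis; with |TD| = 42.4, D = T + 42.4·(cos 95.20°, sin 95.20°) = (15.49, 79.85). TD ⟂ DS; with |DS| = 12.9 on the left of TD, S = D + 12.9·(-0.9959, -0.09063) = (2.646, 78.68). Then |VS| = |S − V| = 78.72.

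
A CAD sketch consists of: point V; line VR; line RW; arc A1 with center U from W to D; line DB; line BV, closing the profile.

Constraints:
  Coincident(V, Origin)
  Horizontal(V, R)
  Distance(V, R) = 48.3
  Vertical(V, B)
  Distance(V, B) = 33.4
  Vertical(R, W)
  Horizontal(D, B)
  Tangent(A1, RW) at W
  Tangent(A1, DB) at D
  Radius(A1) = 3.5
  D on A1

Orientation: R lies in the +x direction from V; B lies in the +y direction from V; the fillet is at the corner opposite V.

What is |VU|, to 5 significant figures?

53.861

V is at the origin; V and R share the same y with |VR| = 48.3 and R on the +x side, so R = (48.300, 0.0000). V and B share the same x with |VB| = 33.4 and B on the +y side, so B = (0.0000, 33.400). The virtual corner opposite V is at (48.300, 33.400). The tangent condition forces UW to be normal to RW and A1 meets DB tangentially, so UD is at right angles to DB, with radius 3.5, so the center U sits 3.5 in from both sides at U = (44.800, 29.900). Then |VU| = |U − V| = 53.861.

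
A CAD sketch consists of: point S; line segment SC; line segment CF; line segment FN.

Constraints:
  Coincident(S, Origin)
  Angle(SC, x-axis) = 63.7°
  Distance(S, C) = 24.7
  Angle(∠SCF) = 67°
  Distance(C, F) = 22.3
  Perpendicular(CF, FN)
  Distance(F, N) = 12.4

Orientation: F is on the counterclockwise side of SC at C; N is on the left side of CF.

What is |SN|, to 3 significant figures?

16.3

S is at the origin; SC runs at 63.7° with length 24.7, so C = 24.7·(cos 63.7°, sin 63.7°) = (10.9, 22.1). ∠SCF = 67.0°, so CF runs at 63.7° + (180° − 67.0°) = 177° from the x-axis; with |CF| = 22.3, F = C + 22.3·(cos 177°, sin 177°) = (-11.3, 23.4). CF ⟂ FN; with |FN| = 12.4 on the left of CF, N = F + 12.4·(-0.0576, -0.998) = (-12.0, 11.0). Then |SN| = |N − S| = 16.3.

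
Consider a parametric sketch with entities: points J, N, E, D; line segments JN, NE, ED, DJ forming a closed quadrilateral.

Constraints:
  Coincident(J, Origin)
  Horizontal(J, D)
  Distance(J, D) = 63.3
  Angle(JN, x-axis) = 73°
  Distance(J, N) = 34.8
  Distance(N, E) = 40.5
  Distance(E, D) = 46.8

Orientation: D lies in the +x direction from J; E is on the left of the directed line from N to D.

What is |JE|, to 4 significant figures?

66.29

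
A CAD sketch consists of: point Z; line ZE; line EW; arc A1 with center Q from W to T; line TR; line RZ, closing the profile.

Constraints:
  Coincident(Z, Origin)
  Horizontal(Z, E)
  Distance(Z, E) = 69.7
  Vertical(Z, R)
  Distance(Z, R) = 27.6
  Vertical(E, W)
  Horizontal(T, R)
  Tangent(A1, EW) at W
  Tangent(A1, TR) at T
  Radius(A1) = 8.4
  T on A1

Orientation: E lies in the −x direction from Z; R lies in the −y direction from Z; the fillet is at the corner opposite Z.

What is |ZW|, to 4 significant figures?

72.30

Z is at the origin; ZE is horizontal with |ZE| = 69.7 and E on the −x side, so E = (-69.70, 0.000). ZR is vertical with |ZR| = 27.6 and R on the −y side, so R = (0.000, -27.60). The virtual corner opposite Z is at (-69.70, -27.60). A1 meets EW tangentially, so QW is at right angles to EW and since A1 is tangent to TR there, QT ⟂ TR, with radius 8.4, so the center Q sits 8.4 in from both sides at Q = (-61.30, -19.20). That places the tangent points at W = (-69.70, -19.20) on EW and T = (-61.30, -27.60) on TR. Then |ZW| = |W − Z| = 72.30.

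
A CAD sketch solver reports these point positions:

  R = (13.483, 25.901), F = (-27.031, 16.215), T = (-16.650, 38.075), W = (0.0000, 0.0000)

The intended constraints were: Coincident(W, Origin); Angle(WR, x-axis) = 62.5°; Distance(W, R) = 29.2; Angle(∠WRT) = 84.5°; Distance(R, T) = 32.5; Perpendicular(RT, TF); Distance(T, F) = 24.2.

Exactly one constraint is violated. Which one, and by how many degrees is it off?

Perpendicular(RT, TF) — off by 3.40°.

W = (0.00, 0.00) ✓; WR at 62.50° ✓; |WR| = 29.20 ✓; ∠WRT = 84.50° ✓; |RT| = 32.50 ✓; ∠(RT, TF) = 86.60° ✗; |TF| = 24.20 ✓.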